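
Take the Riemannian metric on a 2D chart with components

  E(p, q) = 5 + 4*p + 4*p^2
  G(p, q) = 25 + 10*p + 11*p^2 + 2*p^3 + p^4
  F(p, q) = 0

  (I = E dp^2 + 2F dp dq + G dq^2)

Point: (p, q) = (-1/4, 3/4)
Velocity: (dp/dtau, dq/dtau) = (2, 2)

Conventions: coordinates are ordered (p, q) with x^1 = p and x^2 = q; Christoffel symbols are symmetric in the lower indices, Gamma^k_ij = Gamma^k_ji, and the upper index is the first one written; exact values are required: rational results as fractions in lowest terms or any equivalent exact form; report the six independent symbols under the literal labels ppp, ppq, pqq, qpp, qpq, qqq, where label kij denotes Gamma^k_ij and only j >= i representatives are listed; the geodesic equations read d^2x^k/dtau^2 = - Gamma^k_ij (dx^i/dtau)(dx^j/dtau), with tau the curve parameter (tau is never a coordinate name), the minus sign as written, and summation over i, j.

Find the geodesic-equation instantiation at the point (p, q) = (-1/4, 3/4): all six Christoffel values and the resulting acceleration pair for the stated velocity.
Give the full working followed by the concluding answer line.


E = 17/4, F = 0, G = 5929/256 at the point
E_p = 2, E_q = 0, F_p = 0, F_q = 0, G_p = 77/16, G_q = 0
EG - F^2 = 100793/1024;  g^inv = (1024/100793) * [[5929/256, 0], [0, 17/4]]
first-kind symbols [ij,l] = (1/2)(d_i g_jl + d_j g_il - d_l g_ij): [pp,p] = E_p/2 = 1, [pp,q] = F_p - E_q/2 = 0, [pq,p] = E_q/2 = 0, [pq,q] = G_p/2 = 77/32, [qq,p] = F_q - G_p/2 = -77/32, [qq,q] = G_q/2 = 0
Gamma^p_ij = (G*[ij,p] - F*[ij,q])/(EG - F^2), Gamma^q_ij = (E*[ij,q] - F*[ij,p])/(EG - F^2)
Gamma_ppp = 4/17, Gamma_ppq = 0, Gamma_pqq = -77/136, Gamma_qpp = 0, Gamma_qpq = 8/77, Gamma_qqq = 0
d^2p/dtau^2 = -(Gamma_ppp*(2)^2 + 2*Gamma_ppq*(2)*(2) + Gamma_pqq*(2)^2) = 45/34
d^2q/dtau^2 = -(Gamma_qpp*(2)^2 + 2*Gamma_qpq*(2)*(2) + Gamma_qqq*(2)^2) = -64/77

Answer: Gamma_ppp = 4/17, Gamma_ppq = 0, Gamma_pqq = -77/136, Gamma_qpp = 0, Gamma_qpq = 8/77, Gamma_qqq = 0; accelerations (d^2p/dtau^2, d^2q/dtau^2) = (45/34, -64/77)


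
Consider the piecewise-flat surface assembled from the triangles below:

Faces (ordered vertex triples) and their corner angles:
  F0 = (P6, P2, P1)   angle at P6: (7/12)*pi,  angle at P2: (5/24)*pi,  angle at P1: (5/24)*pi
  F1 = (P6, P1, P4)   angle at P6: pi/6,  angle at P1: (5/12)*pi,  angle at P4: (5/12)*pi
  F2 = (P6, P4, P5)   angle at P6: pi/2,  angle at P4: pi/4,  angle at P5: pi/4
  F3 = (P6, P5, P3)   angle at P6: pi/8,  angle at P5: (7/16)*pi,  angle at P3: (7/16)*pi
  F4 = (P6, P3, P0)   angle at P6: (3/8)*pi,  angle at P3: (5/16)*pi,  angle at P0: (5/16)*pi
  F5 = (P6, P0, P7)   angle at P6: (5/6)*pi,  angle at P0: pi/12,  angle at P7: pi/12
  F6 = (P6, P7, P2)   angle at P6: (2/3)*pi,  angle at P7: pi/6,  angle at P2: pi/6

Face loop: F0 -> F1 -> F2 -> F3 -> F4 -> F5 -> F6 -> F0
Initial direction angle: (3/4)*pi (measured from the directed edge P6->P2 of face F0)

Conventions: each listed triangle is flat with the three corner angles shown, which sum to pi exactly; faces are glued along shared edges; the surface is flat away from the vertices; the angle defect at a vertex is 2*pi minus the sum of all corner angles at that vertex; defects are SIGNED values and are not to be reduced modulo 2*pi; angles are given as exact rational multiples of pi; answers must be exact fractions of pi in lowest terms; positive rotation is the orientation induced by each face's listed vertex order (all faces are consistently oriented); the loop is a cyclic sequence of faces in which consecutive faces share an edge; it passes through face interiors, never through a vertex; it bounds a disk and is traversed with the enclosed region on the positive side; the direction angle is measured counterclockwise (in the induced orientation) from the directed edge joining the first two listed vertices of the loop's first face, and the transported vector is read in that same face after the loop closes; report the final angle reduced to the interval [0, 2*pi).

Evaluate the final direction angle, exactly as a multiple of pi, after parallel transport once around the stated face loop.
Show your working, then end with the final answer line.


enclosed vertex P6: corner angles sum to (13/4)*pi, defect = 2*pi - (13/4)*pi = (-5/4)*pi
holonomy = initial angle + sum of enclosed defects (mod 2*pi), positive in the induced orientation
final angle = (3/4)*pi - (5/4)*pi = (3/2)*pi (mod 2*pi)

Answer: final direction angle = (3/2)*pi


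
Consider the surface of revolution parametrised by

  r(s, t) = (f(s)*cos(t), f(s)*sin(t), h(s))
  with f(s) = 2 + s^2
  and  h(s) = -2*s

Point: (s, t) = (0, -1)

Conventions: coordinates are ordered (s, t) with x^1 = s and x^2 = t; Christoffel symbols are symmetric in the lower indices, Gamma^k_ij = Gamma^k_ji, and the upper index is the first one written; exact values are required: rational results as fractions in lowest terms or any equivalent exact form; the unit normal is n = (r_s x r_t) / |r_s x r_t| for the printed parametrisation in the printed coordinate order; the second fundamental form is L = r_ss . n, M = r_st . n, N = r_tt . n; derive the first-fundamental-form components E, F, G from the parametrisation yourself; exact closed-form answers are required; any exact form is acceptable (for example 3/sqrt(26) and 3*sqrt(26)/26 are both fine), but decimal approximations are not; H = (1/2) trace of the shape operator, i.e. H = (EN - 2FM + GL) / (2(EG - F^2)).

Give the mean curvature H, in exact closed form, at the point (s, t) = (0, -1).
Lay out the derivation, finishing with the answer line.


f = 2, f' = 0, f'' = 2, h' = -2, h'' = 0
E = 4, F = 0, G = 4; answer radicand W^2 = 4
unnormalised second-form numerators: l = 4, m = 0, n = -4; L = l/sqrt(4), and similarly M = m/sqrt(W^2), N = n/sqrt(W^2)
H = (E*n - 2*F*m + G*l) / (2*(EG - F^2)*sqrt(W^2)); E*n - 2*F*m + G*l = 0, EG - F^2 = 16, so H = (0)/sqrt(4)

Answer: H = 0


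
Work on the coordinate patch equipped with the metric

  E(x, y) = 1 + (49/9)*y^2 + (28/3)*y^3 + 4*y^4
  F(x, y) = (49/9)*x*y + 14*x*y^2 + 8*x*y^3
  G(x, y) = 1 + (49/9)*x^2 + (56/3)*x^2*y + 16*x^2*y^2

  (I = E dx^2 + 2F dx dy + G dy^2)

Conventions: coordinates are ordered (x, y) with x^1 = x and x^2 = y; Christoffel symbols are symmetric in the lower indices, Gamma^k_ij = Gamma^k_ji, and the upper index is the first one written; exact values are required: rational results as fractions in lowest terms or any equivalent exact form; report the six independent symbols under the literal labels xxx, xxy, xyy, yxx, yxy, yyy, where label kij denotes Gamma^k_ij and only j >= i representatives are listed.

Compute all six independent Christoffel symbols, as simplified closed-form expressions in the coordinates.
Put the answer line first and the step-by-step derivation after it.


Answer: Gamma_xxx = 0, Gamma_xxy = (72*y^3 + 126*y^2 + 49*y)/(144*x^2*y^2 + 168*x^2*y + 49*x^2 + 36*y^4 + 84*y^3 + 49*y^2 + 9), Gamma_xyy = (72*x*y^2 + 84*x*y)/(144*x^2*y^2 + 168*x^2*y + 49*x^2 + 36*y^4 + 84*y^3 + 49*y^2 + 9), Gamma_yxx = 0, Gamma_yxy = (144*x*y^2 + 168*x*y + 49*x)/(144*x^2*y^2 + 168*x^2*y + 49*x^2 + 36*y^4 + 84*y^3 + 49*y^2 + 9), Gamma_yyy = (144*x^2*y + 84*x^2)/(144*x^2*y^2 + 168*x^2*y + 49*x^2 + 36*y^4 + 84*y^3 + 49*y^2 + 9)

E = 1 + (49/9)*y^2 + (28/3)*y^3 + 4*y^4; F = (49/9)*x*y + 14*x*y^2 + 8*x*y^3; G = 1 + (49/9)*x^2 + (56/3)*x^2*y + 16*x^2*y^2
Gamma^k_ij = (1/2) g^{kl} (d_i g_jl + d_j g_il - d_l g_ij), with g^inv = (1/(EG-F^2)) [[G, -F], [-F, E]]
first partials: E_x = 0, E_y = (98/9)*y + 28*y^2 + 16*y^3, F_x = (49/9)*y + 14*y^2 + 8*y^3, F_y = (49/9)*x + 28*x*y + 24*x*y^2, G_x = (98/9)*x + (112/3)*x*y + 32*x*y^2, G_y = (56/3)*x^2 + 32*x^2*y
D = EG - F^2 = 1 + (49/9)*y^2 + (49/9)*x^2 + (28/3)*y^3 + (56/3)*x^2*y + 4*y^4 + 16*x^2*y^2
expanded: Gamma^x_xx = (G E_x - 2F F_x + F E_y)/(2D), Gamma^x_xy = (G E_y - F G_x)/(2D), Gamma^x_yy = (2G F_y - G G_x - F G_y)/(2D), Gamma^y_xx = (2E F_x - E E_y - F E_x)/(2D), Gamma^y_xy = (E G_x - F E_y)/(2D), Gamma^y_yy = (E G_y - 2F F_y + F G_x)/(2D); substitute and cancel common factors


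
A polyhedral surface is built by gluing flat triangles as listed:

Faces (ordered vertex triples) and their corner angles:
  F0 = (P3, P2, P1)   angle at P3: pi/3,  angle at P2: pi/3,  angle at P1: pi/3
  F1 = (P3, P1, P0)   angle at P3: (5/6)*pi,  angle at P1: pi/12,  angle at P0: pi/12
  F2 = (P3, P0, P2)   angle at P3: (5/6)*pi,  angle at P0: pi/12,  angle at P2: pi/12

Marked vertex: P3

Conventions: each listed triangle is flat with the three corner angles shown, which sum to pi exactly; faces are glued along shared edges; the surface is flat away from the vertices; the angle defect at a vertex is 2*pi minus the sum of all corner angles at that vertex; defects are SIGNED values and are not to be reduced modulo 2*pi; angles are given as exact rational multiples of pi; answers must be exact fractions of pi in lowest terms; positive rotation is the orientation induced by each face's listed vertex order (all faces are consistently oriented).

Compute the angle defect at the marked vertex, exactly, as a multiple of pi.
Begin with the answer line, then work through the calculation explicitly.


Answer: defect(P3) = 0

Sum of corner angles at P3: 2*pi
defect = 2*pi - 2*pi


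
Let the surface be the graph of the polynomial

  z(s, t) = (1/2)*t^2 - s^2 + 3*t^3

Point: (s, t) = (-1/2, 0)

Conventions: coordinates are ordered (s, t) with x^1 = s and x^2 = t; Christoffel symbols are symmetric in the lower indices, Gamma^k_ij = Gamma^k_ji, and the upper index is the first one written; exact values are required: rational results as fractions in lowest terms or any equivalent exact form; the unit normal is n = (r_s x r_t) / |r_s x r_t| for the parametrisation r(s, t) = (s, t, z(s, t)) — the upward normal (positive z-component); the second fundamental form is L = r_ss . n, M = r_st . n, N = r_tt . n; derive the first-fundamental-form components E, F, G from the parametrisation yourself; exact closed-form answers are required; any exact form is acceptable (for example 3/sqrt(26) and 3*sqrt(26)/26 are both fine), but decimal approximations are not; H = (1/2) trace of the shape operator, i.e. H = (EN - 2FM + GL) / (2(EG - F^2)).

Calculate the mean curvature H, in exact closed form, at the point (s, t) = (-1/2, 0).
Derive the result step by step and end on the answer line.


z_s = 1, z_t = 0, z_ss = -2, z_st = 0, z_tt = 1
E = 2, F = 0, G = 1; answer radicand W^2 = 2
unnormalised second-form numerators: l = -2, m = 0, n = 1; L = l/sqrt(2), and similarly M = m/sqrt(W^2), N = n/sqrt(W^2)
H = (E*n - 2*F*m + G*l) / (2*(EG - F^2)*sqrt(W^2)); E*n - 2*F*m + G*l = 0, EG - F^2 = 2, so H = (0)/sqrt(2)

Answer: H = 0


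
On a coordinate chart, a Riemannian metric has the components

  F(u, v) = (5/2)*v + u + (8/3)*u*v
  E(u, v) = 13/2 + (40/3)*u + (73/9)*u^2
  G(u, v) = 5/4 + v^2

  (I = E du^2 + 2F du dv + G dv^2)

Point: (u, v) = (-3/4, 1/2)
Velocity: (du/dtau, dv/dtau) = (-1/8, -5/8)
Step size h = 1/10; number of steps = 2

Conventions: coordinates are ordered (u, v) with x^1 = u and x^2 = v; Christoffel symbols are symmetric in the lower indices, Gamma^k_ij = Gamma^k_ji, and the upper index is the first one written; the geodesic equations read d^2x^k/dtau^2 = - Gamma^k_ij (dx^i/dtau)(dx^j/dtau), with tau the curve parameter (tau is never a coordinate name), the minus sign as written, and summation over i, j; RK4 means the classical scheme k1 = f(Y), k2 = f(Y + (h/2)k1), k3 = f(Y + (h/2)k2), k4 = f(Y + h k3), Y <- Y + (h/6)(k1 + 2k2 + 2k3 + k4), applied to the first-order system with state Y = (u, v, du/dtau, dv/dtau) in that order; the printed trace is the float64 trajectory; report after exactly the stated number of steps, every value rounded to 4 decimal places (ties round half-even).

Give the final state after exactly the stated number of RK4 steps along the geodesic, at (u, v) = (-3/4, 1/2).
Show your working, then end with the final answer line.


f(Y) = (du/dtau, dv/dtau, -Gamma^u_ij Y'^i Y'^j, -Gamma^v_ij Y'^i Y'^j) with the Gammas evaluated at the stage position; h = 0.100000; intermediate values shown to 6 dp
step 0: u = -0.7500, v = 0.5000, du/dtau = -0.1250, dv/dtau = -0.6250
step 1:
  k1: at (u, v) = (-0.750000, 0.500000), (du/dtau, dv/dtau) = (-0.125000, -0.625000); Gamma_uuu = 1.519380, Gamma_uuv = 0.000000, Gamma_uvv = 0.744186, Gamma_vuu = 2.062016, Gamma_vuv = 0.000000, Gamma_vvv = 0.581395; k1 = (-0.125000, -0.625000, -0.314438, -0.259327)
  k2: at (u, v) = (-0.756250, 0.468750), (du/dtau, dv/dtau) = (-0.140722, -0.637966); Gamma_uuu = 1.553892, Gamma_uuv = 0.000000, Gamma_uvv = 0.754395, Gamma_vuu = 2.090917, Gamma_vuv = 0.000000, Gamma_vvv = 0.590820; k2 = (-0.140722, -0.637966, -0.337811, -0.281870)
  k3: at (u, v) = (-0.757036, 0.468102), (du/dtau, dv/dtau) = (-0.141891, -0.639094); Gamma_uuu = 1.554207, Gamma_uuv = 0.000000, Gamma_uvv = 0.754656, Gamma_vuu = 2.092920, Gamma_vuv = 0.000000, Gamma_vvv = 0.591786; k3 = (-0.141891, -0.639094, -0.339523, -0.283846)
  k4: at (u, v) = (-0.764189, 0.436091), (du/dtau, dv/dtau) = (-0.158952, -0.653385); Gamma_uuu = 1.586491, Gamma_uuv = 0.000000, Gamma_uvv = 0.764145, Gamma_vuu = 2.121644, Gamma_vuv = 0.000000, Gamma_vvv = 0.601338; k4 = (-0.158952, -0.653385, -0.366306, -0.310323)
  Y <- Y + (h/6)(k1 + 2k2 + 2k3 + k4): u = -0.7642, v = 0.4361, du/dtau = -0.1589, dv/dtau = -0.6534
step 2:
  k1: at (u, v) = (-0.764153, 0.436125), (du/dtau, dv/dtau) = (-0.158924, -0.653351); Gamma_uuu = 1.586482, Gamma_uuv = 0.000000, Gamma_uvv = 0.764135, Gamma_vuu = 2.121556, Gamma_vuv = 0.000000, Gamma_vvv = 0.601296; k1 = (-0.158924, -0.653351, -0.366254, -0.310258)
  k2: at (u, v) = (-0.772099, 0.403457), (du/dtau, dv/dtau) = (-0.177236, -0.668864); Gamma_uuu = 1.614932, Gamma_uuv = 0.000000, Gamma_uvv = 0.772302, Gamma_vuu = 2.148528, Gamma_vuv = 0.000000, Gamma_vvv = 0.610371; k2 = (-0.177236, -0.668864, -0.396241, -0.340558)
  k3: at (u, v) = (-0.773015, 0.402682), (du/dtau, dv/dtau) = (-0.178736, -0.670379); Gamma_uuu = 1.614671, Gamma_uuv = 0.000000, Gamma_uvv = 0.772374, Gamma_vuu = 2.150467, Gamma_vuv = 0.000000, Gamma_vvv = 0.611348; k3 = (-0.178736, -0.670379, -0.398694, -0.343444)
  k4: at (u, v) = (-0.782027, 0.369087), (du/dtau, dv/dtau) = (-0.198793, -0.687696); Gamma_uuu = 1.636157, Gamma_uuv = 0.000000, Gamma_uvv = 0.778125, Gamma_vuu = 2.173804, Gamma_vuv = 0.000000, Gamma_vvv = 0.619330; k4 = (-0.198793, -0.687696, -0.432654, -0.378803)
  Y <- Y + (h/6)(k1 + 2k2 + 2k3 + k4): u = -0.7820, v = 0.3691, du/dtau = -0.1987, dv/dtau = -0.6876

Answer: u = -0.7820, v = 0.3691, du/dtau = -0.1987, dv/dtau = -0.6876


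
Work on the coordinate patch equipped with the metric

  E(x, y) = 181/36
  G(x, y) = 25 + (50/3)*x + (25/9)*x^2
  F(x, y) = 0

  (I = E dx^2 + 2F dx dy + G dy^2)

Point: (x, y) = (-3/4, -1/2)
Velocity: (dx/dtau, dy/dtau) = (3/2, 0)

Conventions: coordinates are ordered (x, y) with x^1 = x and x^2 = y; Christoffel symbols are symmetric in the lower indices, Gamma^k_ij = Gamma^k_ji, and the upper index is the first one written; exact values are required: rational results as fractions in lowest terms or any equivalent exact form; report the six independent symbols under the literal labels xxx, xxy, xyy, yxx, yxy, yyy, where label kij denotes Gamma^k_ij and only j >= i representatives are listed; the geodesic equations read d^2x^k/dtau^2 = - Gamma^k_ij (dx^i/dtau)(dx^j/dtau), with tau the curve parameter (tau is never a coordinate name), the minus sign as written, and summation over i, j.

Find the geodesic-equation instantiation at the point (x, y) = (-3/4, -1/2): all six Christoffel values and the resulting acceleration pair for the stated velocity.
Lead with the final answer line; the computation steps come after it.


Answer: Gamma_xxx = 0, Gamma_xxy = 0, Gamma_xyy = -225/181, Gamma_yxx = 0, Gamma_yxy = 4/9, Gamma_yyy = 0; accelerations (d^2x/dtau^2, d^2y/dtau^2) = (0, 0)

E = 181/36, F = 0, G = 225/16 at the point
E_x = 0, E_y = 0, F_x = 0, F_y = 0, G_x = 25/2, G_y = 0
EG - F^2 = 4525/64;  g^inv = (64/4525) * [[225/16, 0], [0, 181/36]]
first-kind symbols [ij,l] = (1/2)(d_i g_jl + d_j g_il - d_l g_ij): [xx,x] = E_x/2 = 0, [xx,y] = F_x - E_y/2 = 0, [xy,x] = E_y/2 = 0, [xy,y] = G_x/2 = 25/4, [yy,x] = F_y - G_x/2 = -25/4, [yy,y] = G_y/2 = 0
Gamma^x_ij = (G*[ij,x] - F*[ij,y])/(EG - F^2), Gamma^y_ij = (E*[ij,y] - F*[ij,x])/(EG - F^2)
Gamma_xxx = 0, Gamma_xxy = 0, Gamma_xyy = -225/181, Gamma_yxx = 0, Gamma_yxy = 4/9, Gamma_yyy = 0
d^2x/dtau^2 = -(Gamma_xxx*(3/2)^2 + 2*Gamma_xxy*(3/2)*(0) + Gamma_xyy*(0)^2) = 0
d^2y/dtau^2 = -(Gamma_yxx*(3/2)^2 + 2*Gamma_yxy*(3/2)*(0) + Gamma_yyy*(0)^2) = 0


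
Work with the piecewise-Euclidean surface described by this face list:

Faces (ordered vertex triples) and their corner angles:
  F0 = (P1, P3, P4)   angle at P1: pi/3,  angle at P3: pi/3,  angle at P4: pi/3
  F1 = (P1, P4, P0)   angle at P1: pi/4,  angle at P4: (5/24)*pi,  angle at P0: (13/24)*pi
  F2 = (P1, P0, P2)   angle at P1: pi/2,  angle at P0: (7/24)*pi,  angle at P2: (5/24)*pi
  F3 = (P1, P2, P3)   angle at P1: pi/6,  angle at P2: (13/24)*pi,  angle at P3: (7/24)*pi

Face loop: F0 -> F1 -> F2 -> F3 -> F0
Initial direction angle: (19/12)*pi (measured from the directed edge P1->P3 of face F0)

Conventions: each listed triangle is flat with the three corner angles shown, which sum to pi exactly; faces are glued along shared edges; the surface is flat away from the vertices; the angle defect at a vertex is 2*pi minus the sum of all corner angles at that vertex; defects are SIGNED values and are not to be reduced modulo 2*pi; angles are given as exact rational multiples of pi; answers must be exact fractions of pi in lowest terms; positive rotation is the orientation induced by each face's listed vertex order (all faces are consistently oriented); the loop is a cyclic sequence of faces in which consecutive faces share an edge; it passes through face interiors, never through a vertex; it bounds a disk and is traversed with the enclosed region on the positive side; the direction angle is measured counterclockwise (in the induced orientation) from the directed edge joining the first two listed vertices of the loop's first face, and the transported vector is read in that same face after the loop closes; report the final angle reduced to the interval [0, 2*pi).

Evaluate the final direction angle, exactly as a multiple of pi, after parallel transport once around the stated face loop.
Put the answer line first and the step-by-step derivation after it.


Answer: final direction angle = pi/3

enclosed vertex P1: corner angles sum to (5/4)*pi, defect = 2*pi - (5/4)*pi = (3/4)*pi
the rotation equals the total enclosed defect, so the final angle is initial + defects (mod 2*pi)
final angle = (19/12)*pi + (3/4)*pi = pi/3 (mod 2*pi)


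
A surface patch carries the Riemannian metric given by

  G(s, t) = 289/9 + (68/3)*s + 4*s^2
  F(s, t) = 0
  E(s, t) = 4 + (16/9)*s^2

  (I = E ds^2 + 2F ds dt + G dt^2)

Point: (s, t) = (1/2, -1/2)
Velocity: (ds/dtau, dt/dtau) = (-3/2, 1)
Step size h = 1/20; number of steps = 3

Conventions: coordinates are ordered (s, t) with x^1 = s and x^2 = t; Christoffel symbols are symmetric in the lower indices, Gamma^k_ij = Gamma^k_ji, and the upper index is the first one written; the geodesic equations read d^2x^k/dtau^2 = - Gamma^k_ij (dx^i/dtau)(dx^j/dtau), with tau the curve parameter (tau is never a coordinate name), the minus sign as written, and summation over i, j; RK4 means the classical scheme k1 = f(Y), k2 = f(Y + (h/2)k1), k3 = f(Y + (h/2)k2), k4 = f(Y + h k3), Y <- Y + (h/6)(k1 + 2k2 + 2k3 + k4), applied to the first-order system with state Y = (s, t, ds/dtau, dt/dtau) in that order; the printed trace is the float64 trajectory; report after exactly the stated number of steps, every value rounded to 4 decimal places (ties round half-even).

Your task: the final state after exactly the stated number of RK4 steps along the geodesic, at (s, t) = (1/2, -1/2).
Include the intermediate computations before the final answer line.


f(Y) = (ds/dtau, dt/dtau, -Gamma^s_ij Y'^i Y'^j, -Gamma^t_ij Y'^i Y'^j) with the Gammas evaluated at the stage position; h = 0.050000; intermediate values shown to 6 dp
step 0: s = 0.5000, t = -0.5000, ds/dtau = -1.5000, dt/dtau = 1.0000
step 1:
  k1: at (s, t) = (0.500000, -0.500000), (ds/dtau, dt/dtau) = (-1.500000, 1.000000); Gamma_sss = 0.200000, Gamma_sst = 0.000000, Gamma_stt = -3.000000, Gamma_tss = 0.000000, Gamma_tst = 0.300000, Gamma_ttt = 0.000000; k1 = (-1.500000, 1.000000, 2.550000, 0.900000)
  k2: at (s, t) = (0.462500, -0.475000), (ds/dtau, dt/dtau) = (-1.436250, 1.022500); Gamma_sss = 0.187710, Gamma_sst = 0.000000, Gamma_stt = -3.009703, Gamma_tss = 0.000000, Gamma_tst = 0.303413, Gamma_ttt = 0.000000; k2 = (-1.436250, 1.022500, 2.759452, 0.891165)
  k3: at (s, t) = (0.464094, -0.474438), (ds/dtau, dt/dtau) = (-1.431014, 1.022279); Gamma_sss = 0.188244, Gamma_sst = 0.000000, Gamma_stt = -3.009354, Gamma_tss = 0.000000, Gamma_tst = 0.303267, Gamma_ttt = 0.000000; k3 = (-1.431014, 1.022279, 2.759453, 0.887295)
  k4: at (s, t) = (0.428449, -0.448886), (ds/dtau, dt/dtau) = (-1.362027, 1.044365); Gamma_sss = 0.176058, Gamma_sst = 0.000000, Gamma_stt = -3.015740, Gamma_tss = 0.000000, Gamma_tst = 0.306581, Gamma_ttt = 0.000000; k4 = (-1.362027, 1.044365, 2.962652, 0.872194)
  Y <- Y + (h/6)(k1 + 2k2 + 2k3 + k4): s = 0.4284, t = -0.4489, ds/dtau = -1.3621, dt/dtau = 1.0444
step 2:
  k1: at (s, t) = (0.428362, -0.448884), (ds/dtau, dt/dtau) = (-1.362079, 1.044409); Gamma_sss = 0.176028, Gamma_sst = 0.000000, Gamma_stt = -3.015752, Gamma_tss = 0.000000, Gamma_tst = 0.306589, Gamma_ttt = 0.000000; k1 = (-1.362079, 1.044409, 2.962977, 0.872288)
  k2: at (s, t) = (0.394310, -0.422774), (ds/dtau, dt/dtau) = (-1.288005, 1.066216); Gamma_sss = 0.163922, Gamma_sst = 0.000000, Gamma_stt = -3.019022, Gamma_tss = 0.000000, Gamma_tst = 0.309824, Gamma_ttt = 0.000000; k2 = (-1.288005, 1.066216, 3.160138, 0.850957)
  k3: at (s, t) = (0.396162, -0.422229), (ds/dtau, dt/dtau) = (-1.283076, 1.065683); Gamma_sss = 0.164591, Gamma_sst = 0.000000, Gamma_stt = -3.018917, Gamma_tss = 0.000000, Gamma_tst = 0.309646, Gamma_ttt = 0.000000; k3 = (-1.283076, 1.065683, 3.157561, 0.846790)
  k4: at (s, t) = (0.364208, -0.395600), (ds/dtau, dt/dtau) = (-1.204201, 1.086749); Gamma_sss = 0.152859, Gamma_sst = 0.000000, Gamma_stt = -3.019527, Gamma_tss = 0.000000, Gamma_tst = 0.312740, Gamma_ttt = 0.000000; k4 = (-1.204201, 1.086749, 3.344470, 0.818544)
  Y <- Y + (h/6)(k1 + 2k2 + 2k3 + k4): s = 0.3641, t = -0.3956, ds/dtau = -1.2042, dt/dtau = 1.0868
step 3:
  k1: at (s, t) = (0.364125, -0.395593), (ds/dtau, dt/dtau) = (-1.204222, 1.086795); Gamma_sss = 0.152828, Gamma_sst = 0.000000, Gamma_stt = -3.019525, Gamma_tss = 0.000000, Gamma_tst = 0.312748, Gamma_ttt = 0.000000; k1 = (-1.204222, 1.086795, 3.344811, 0.818615)
  k2: at (s, t) = (0.334019, -0.368423), (ds/dtau, dt/dtau) = (-1.120602, 1.107261); Gamma_sss = 0.141440, Gamma_sst = 0.000000, Gamma_stt = -3.017716, Gamma_tss = 0.000000, Gamma_tst = 0.315721, Gamma_ttt = 0.000000; k2 = (-1.120602, 1.107261, 3.522186, 0.783493)
  k3: at (s, t) = (0.336110, -0.367911), (ds/dtau, dt/dtau) = (-1.116168, 1.106383); Gamma_sss = 0.142240, Gamma_sst = 0.000000, Gamma_stt = -3.017917, Gamma_tss = 0.000000, Gamma_tst = 0.315513, Gamma_ttt = 0.000000; k3 = (-1.116168, 1.106383, 3.516972, 0.779259)
  k4: at (s, t) = (0.308317, -0.340274), (ds/dtau, dt/dtau) = (-1.028374, 1.125758); Gamma_sss = 0.131475, Gamma_sst = 0.000000, Gamma_stt = -3.014300, Gamma_tss = 0.000000, Gamma_tst = 0.318304, Gamma_ttt = 0.000000; k4 = (-1.028374, 1.125758, 3.681077, 0.737001)
  Y <- Y + (h/6)(k1 + 2k2 + 2k3 + k4): s = 0.3082, t = -0.3403, ds/dtau = -1.0284, dt/dtau = 1.1258

Answer: s = 0.3082, t = -0.3403, ds/dtau = -1.0284, dt/dtau = 1.1258


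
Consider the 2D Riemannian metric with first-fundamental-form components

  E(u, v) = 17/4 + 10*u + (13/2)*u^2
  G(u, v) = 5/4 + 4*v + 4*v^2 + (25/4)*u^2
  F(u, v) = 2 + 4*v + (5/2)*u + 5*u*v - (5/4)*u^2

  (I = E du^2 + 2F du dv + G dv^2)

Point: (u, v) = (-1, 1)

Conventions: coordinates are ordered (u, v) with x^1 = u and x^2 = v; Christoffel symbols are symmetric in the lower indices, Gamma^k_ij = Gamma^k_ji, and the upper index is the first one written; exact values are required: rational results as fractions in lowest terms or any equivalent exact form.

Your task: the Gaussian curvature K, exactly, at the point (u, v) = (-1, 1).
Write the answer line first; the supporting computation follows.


Answer: K = -4696/4225

E = 3/4, F = -11/4, G = 31/2, EG - F^2 = 65/16 at the point
E_u = -3, E_v = 0, F_u = 10, F_v = -1, G_u = -25/2, G_v = 12
E_vv = 0, F_uv = 5, G_uu = 25/2
By Brioschi, K is (det M1 - det M2) divided by (EG - F^2) squared.
M1 = [[-E_vv/2 + F_uv - G_uu/2, E_u/2, F_u - E_v/2], [F_v - G_u/2, E, F], [G_v/2, F, G]] = [[-5/4, -3/2, 10], [21/4, 3/4, -11/4], [6, -11/4, 31/2]]; det M1 = -3049/64
M2 = [[0, E_v/2, G_u/2], [E_v/2, E, F], [G_u/2, F, G]] = [[0, 0, -25/4], [0, 3/4, -11/4], [-25/4, -11/4, 31/2]]; det M2 = -1875/64
det M1 - det M2 = -587/32; K = -587/32 / (65/16)^2 = -4696/4225


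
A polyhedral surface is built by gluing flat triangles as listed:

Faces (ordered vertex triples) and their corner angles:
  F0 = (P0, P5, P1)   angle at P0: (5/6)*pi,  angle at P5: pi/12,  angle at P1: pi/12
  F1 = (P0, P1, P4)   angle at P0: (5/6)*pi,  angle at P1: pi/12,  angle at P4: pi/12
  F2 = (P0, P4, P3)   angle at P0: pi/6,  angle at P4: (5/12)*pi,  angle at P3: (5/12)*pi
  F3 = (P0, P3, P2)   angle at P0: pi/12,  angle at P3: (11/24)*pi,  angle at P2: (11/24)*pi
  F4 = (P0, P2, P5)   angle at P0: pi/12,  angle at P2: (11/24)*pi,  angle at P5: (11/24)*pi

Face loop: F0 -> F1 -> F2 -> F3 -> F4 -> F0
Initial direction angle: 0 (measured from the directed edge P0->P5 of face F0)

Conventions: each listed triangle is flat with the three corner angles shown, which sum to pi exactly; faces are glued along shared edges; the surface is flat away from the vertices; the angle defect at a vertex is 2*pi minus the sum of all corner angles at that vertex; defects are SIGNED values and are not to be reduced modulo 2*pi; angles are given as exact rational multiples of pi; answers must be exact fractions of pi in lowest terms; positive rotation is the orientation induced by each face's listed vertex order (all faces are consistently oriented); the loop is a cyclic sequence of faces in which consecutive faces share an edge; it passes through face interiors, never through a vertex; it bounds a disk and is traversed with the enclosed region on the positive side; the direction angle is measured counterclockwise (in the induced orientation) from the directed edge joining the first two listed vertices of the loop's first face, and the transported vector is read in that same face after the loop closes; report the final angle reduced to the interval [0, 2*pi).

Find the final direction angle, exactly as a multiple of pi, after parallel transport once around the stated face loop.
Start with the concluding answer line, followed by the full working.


Answer: final direction angle = 0

enclosed vertex P0: corner angles sum to 2*pi, defect = 2*pi - 2*pi = 0
summing the enclosed defects onto the initial angle, mod 2*pi in the induced orientation:
final angle = 0 + 0 = 0 (mod 2*pi)


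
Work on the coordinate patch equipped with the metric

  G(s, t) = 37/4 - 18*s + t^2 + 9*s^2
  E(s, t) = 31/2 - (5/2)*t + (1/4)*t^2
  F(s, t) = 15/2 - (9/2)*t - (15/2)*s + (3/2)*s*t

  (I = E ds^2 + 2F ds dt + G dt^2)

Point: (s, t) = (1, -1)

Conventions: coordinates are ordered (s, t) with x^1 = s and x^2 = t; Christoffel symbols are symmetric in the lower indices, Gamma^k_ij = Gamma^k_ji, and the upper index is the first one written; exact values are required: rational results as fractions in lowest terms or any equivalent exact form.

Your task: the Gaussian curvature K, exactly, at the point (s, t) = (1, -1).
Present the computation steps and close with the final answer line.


E = 73/4, F = 3, G = 5/4, EG - F^2 = 221/16 at the point
E_s = 0, E_t = -3, F_s = -9, F_t = -3, G_s = 0, G_t = -2
E_tt = 1/2, F_st = 3/2, G_ss = 18
Brioschi: K = (det M1 - det M2) / (EG - F^2)^2 with the standard first/second-derivative matrices M1, M2.
M1 = [[-E_tt/2 + F_st - G_ss/2, E_s/2, F_s - E_t/2], [F_t - G_s/2, E, F], [G_t/2, F, G]] = [[-31/4, 0, -15/2], [-3, 73/4, 3], [-1, 3, 5/4]]; det M1 = -11291/64
M2 = [[0, E_t/2, G_s/2], [E_t/2, E, F], [G_s/2, F, G]] = [[0, -3/2, 0], [-3/2, 73/4, 3], [0, 3, 5/4]]; det M2 = -45/16
det M1 - det M2 = -11111/64; K = -11111/64 / (221/16)^2 = -44444/48841

Answer: K = -44444/48841


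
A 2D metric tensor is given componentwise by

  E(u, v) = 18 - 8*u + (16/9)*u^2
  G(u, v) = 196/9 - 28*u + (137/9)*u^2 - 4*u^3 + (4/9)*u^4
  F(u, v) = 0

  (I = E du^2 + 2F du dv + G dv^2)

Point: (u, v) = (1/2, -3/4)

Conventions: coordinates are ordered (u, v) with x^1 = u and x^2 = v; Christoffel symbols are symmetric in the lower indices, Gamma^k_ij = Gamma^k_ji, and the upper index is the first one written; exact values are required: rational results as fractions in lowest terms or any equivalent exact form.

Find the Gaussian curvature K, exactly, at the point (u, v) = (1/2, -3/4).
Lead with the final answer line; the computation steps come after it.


Answer: K = -729/42250

E = 130/9, F = 0, G = 100/9, EG - F^2 = 13000/81 at the point
E_u = -56/9, E_v = 0, F_u = 0, F_v = 0, G_u = -140/9, G_v = 0
E_vv = 0, F_uv = 0, G_uu = 178/9
Brioschi: K = (det M1 - det M2) / (EG - F^2)^2 with the standard first/second-derivative matrices M1, M2.
M1 = [[-E_vv/2 + F_uv - G_uu/2, E_u/2, F_u - E_v/2], [F_v - G_u/2, E, F], [G_v/2, F, G]] = [[-89/9, -28/9, 0], [70/9, 130/9, 0], [0, 0, 100/9]]; det M1 = -961000/729
M2 = [[0, E_v/2, G_u/2], [E_v/2, E, F], [G_u/2, F, G]] = [[0, 0, -70/9], [0, 130/9, 0], [-70/9, 0, 100/9]]; det M2 = -637000/729
det M1 - det M2 = -4000/9; K = -4000/9 / (13000/81)^2 = -729/42250


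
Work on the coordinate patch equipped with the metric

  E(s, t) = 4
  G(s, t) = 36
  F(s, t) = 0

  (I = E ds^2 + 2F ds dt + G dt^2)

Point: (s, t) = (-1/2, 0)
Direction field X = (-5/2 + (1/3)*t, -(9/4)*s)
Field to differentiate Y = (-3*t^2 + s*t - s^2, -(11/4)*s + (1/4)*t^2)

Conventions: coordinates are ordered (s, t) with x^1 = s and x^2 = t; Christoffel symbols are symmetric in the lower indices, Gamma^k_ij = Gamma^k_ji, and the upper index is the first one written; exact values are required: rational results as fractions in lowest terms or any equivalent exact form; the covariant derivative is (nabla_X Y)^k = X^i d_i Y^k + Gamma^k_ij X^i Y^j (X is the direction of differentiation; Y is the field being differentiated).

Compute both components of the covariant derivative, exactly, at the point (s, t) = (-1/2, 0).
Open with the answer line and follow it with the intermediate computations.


Answer: (nabla_X Y)^s = -49/16, (nabla_X Y)^t = 55/8

E = 4, F = 0, G = 36 at the point
E_s = 0, E_t = 0, F_s = 0, F_t = 0, G_s = 0, G_t = 0
EG - F^2 = 144;  g^inv = (1/144) * [[36, 0], [0, 4]]
first-kind symbols [ij,l] = (1/2)(d_i g_jl + d_j g_il - d_l g_ij): [ss,s] = E_s/2 = 0, [ss,t] = F_s - E_t/2 = 0, [st,s] = E_t/2 = 0, [st,t] = G_s/2 = 0, [tt,s] = F_t - G_s/2 = 0, [tt,t] = G_t/2 = 0
Gamma^s_ij = (G*[ij,s] - F*[ij,t])/(EG - F^2), Gamma^t_ij = (E*[ij,t] - F*[ij,s])/(EG - F^2)
Gamma_sss = 0, Gamma_sst = 0, Gamma_stt = 0, Gamma_tss = 0, Gamma_tst = 0, Gamma_ttt = 0
X = (-5/2, 9/8), Y = (-1/4, 11/8) at the point


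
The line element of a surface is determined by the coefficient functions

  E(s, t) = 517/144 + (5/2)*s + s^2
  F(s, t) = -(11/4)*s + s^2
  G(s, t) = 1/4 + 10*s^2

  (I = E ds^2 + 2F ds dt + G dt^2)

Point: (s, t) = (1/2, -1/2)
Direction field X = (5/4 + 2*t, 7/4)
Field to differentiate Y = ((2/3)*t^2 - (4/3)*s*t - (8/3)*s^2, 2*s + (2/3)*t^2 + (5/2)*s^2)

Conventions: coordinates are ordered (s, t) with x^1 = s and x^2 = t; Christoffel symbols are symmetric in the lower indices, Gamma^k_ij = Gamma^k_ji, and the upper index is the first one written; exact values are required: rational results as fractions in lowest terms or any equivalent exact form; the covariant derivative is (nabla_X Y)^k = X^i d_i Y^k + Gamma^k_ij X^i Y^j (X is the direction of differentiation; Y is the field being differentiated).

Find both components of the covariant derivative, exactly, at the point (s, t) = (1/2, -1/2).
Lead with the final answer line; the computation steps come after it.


Answer: (nabla_X Y)^s = -271045/44004, (nabla_X Y)^t = -48043/44004

E = 733/144, F = -9/8, G = 11/4 at the point
E_s = 7/2, E_t = 0, F_s = -7/4, F_t = 0, G_s = 10, G_t = 0
EG - F^2 = 3667/288;  g^inv = (288/3667) * [[11/4, 9/8], [9/8, 733/144]]
first-kind symbols [ij,l] = (1/2)(d_i g_jl + d_j g_il - d_l g_ij): [ss,s] = E_s/2 = 7/4, [ss,t] = F_s - E_t/2 = -7/4, [st,s] = E_t/2 = 0, [st,t] = G_s/2 = 5, [tt,s] = F_t - G_s/2 = -5, [tt,t] = G_t/2 = 0
Gamma^s_ij = (G*[ij,s] - F*[ij,t])/(EG - F^2), Gamma^t_ij = (E*[ij,t] - F*[ij,s])/(EG - F^2)
Gamma_sss = 819/3667, Gamma_sst = 1620/3667, Gamma_stt = -3960/3667, Gamma_tss = -3997/7334, Gamma_tst = 7330/3667, Gamma_ttt = -1620/3667
X = (1/4, 7/4), Y = (-1/6, 43/24) at the point


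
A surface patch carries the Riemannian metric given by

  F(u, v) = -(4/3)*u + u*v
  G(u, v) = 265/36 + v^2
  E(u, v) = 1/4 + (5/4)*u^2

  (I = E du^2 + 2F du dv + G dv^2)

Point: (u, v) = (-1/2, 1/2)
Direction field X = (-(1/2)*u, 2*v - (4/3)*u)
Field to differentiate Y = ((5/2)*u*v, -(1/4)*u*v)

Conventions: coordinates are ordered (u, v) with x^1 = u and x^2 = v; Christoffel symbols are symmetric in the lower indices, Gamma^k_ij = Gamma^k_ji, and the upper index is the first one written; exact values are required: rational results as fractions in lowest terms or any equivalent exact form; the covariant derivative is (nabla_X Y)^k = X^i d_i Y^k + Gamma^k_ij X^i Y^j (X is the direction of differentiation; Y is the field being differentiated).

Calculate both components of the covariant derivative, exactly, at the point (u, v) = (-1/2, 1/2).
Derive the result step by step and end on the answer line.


E = 9/16, F = 5/12, G = 137/18 at the point
E_u = -5/4, E_v = 0, F_u = -5/6, F_v = -1/2, G_u = 0, G_v = 1
EG - F^2 = 1183/288;  g^inv = (288/1183) * [[137/18, -5/12], [-5/12, 9/16]]
first-kind symbols [ij,l] = (1/2)(d_i g_jl + d_j g_il - d_l g_ij): [uu,u] = E_u/2 = -5/8, [uu,v] = F_u - E_v/2 = -5/6, [uv,u] = E_v/2 = 0, [uv,v] = G_u/2 = 0, [vv,u] = F_v - G_u/2 = -1/2, [vv,v] = G_v/2 = 1/2
Gamma^u_ij = (G*[ij,u] - F*[ij,v])/(EG - F^2), Gamma^v_ij = (E*[ij,v] - F*[ij,u])/(EG - F^2)
Gamma_uuu = -1270/1183, Gamma_uuv = 0, Gamma_uvv = -1156/1183, Gamma_vuu = -60/1183, Gamma_vuv = 0, Gamma_vvv = 141/1183
X = (1/4, 5/3), Y = (-5/8, 1/16) at the point

Answer: (nabla_X Y)^u = -2305/1352, (nabla_X Y)^v = 3203/16224


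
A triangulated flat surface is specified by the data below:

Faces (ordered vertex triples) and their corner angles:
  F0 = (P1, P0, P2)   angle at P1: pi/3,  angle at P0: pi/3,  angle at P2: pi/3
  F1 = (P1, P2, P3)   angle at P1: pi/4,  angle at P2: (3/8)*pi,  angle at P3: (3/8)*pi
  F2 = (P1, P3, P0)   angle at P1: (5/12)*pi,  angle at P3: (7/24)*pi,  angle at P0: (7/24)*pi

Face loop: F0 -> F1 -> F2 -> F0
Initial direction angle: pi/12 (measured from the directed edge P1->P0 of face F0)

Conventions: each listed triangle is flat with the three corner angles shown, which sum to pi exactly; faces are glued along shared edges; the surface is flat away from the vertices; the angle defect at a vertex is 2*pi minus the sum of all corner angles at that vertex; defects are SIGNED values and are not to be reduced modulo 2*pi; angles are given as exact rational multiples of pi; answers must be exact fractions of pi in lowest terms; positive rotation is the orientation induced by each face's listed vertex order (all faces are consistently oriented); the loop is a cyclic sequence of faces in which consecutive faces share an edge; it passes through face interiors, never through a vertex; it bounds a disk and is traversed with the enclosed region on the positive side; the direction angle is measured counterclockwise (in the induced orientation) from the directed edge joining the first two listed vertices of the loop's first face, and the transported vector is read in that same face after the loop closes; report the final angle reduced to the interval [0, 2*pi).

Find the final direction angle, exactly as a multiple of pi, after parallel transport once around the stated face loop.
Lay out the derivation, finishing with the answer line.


enclosed vertex P1: corner angles sum to pi, defect = 2*pi - pi = pi
holonomy = initial angle + sum of enclosed defects (mod 2*pi), positive in the induced orientation
final angle = pi/12 + pi = (13/12)*pi (mod 2*pi)

Answer: final direction angle = (13/12)*pi


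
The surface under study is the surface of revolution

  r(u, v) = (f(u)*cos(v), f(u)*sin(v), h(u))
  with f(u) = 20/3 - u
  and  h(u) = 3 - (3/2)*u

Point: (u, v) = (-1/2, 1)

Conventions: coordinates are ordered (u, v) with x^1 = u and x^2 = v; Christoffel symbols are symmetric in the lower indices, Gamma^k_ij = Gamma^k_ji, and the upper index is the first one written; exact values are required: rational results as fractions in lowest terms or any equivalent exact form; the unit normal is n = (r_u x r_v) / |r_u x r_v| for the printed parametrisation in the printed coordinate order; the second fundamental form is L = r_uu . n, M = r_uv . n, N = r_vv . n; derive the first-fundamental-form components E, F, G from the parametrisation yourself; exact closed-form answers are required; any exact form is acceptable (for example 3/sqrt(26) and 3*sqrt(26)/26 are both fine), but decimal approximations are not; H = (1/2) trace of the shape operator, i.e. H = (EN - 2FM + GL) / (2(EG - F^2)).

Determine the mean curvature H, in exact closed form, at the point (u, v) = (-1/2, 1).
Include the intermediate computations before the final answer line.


f = 43/6, f' = -1, f'' = 0, h' = -3/2, h'' = 0
E = 13/4, F = 0, G = 1849/36; answer radicand W^2 = 13/4
unnormalised second-form numerators: l = 0, m = 0, n = -43/4; L = l/sqrt(13/4), and similarly M = m/sqrt(W^2), N = n/sqrt(W^2)
H = (E*n - 2*F*m + G*l) / (2*(EG - F^2)*sqrt(W^2)); E*n - 2*F*m + G*l = -559/16, EG - F^2 = 24037/144, so H = (-9/86)/sqrt(13/4)

Answer: H = -9*sqrt(13)/559


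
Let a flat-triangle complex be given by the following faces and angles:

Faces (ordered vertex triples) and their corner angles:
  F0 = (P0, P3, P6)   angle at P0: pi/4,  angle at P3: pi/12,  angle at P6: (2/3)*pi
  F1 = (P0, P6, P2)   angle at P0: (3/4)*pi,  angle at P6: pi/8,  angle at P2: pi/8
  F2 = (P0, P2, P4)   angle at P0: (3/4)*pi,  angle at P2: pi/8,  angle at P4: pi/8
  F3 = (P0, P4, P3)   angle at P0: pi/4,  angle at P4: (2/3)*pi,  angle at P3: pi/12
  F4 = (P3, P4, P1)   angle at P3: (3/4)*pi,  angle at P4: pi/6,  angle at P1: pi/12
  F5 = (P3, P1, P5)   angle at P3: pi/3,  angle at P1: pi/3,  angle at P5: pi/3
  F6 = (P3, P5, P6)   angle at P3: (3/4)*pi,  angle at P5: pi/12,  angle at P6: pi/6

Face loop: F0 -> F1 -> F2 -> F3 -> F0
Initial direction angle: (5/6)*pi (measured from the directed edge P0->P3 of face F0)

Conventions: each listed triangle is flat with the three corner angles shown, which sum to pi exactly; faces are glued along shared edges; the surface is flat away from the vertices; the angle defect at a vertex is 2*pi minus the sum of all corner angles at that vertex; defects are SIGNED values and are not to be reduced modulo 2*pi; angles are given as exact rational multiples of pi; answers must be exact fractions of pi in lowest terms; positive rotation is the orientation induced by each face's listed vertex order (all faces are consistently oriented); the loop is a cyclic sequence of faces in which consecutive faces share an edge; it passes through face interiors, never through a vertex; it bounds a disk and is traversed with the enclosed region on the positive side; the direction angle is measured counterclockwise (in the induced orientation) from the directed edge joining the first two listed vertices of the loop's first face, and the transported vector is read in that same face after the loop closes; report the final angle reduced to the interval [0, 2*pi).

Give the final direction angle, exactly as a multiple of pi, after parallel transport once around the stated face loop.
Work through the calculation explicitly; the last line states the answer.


enclosed vertex P0: corner angles sum to 2*pi, defect = 2*pi - 2*pi = 0
by Gauss-Bonnet the loop rotates the vector by the enclosed defect sum (positive orientation, mod 2*pi)
final angle = (5/6)*pi + 0 = (5/6)*pi (mod 2*pi)

Answer: final direction angle = (5/6)*pi
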